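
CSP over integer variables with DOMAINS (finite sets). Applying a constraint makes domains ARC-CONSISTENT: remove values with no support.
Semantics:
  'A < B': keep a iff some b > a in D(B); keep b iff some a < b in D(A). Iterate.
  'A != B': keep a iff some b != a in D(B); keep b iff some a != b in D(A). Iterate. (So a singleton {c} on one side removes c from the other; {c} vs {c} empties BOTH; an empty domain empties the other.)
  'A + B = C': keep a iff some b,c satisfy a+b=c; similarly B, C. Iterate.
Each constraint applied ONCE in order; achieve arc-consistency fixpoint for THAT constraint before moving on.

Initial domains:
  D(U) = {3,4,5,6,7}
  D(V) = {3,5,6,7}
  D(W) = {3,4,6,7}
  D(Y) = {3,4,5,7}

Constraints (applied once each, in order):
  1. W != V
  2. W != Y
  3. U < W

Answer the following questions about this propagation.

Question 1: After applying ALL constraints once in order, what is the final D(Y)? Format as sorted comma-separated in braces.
Answer: {3,4,5,7}

Derivation:
Constraint 1 (W != V) on D(W)={3,4,6,7} D(V)={3,5,6,7}: no change
Constraint 2 (W != Y) on D(W)={3,4,6,7} D(Y)={3,4,5,7}: no change
Constraint 3 (U < W) on D(U)={3,4,5,6,7} D(W)={3,4,6,7}: U {3,4,5,6,7}->{3,4,5,6}; W {3,4,6,7}->{4,6,7}
So after all 3 constraints: D(Y) = {3,4,5,7}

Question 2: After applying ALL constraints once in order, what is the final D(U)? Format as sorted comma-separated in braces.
Constraint 1 (W != V) on D(W)={3,4,6,7} D(V)={3,5,6,7}: no change
Constraint 2 (W != Y) on D(W)={3,4,6,7} D(Y)={3,4,5,7}: no change
Constraint 3 (U < W) on D(U)={3,4,5,6,7} D(W)={3,4,6,7}: U {3,4,5,6,7}->{3,4,5,6}; W {3,4,6,7}->{4,6,7}
So after all 3 constraints: D(U) = {3,4,5,6}

Answer: {3,4,5,6}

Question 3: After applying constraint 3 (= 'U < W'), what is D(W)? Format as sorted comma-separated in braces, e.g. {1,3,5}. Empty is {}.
Constraint 1 (W != V) on D(W)={3,4,6,7} D(V)={3,5,6,7}: no change
Constraint 2 (W != Y) on D(W)={3,4,6,7} D(Y)={3,4,5,7}: no change
Constraint 3 (U < W) on D(U)={3,4,5,6,7} D(W)={3,4,6,7}: U {3,4,5,6,7}->{3,4,5,6}; W {3,4,6,7}->{4,6,7}
So after constraint 3: D(W) = {4,6,7}

Answer: {4,6,7}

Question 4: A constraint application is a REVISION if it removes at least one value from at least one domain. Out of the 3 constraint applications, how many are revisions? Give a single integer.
Answer: 1

Derivation:
Constraint 1 (W != V) on D(W)={3,4,6,7} D(V)={3,5,6,7}: no change => not a revision
Constraint 2 (W != Y) on D(W)={3,4,6,7} D(Y)={3,4,5,7}: no change => not a revision
Constraint 3 (U < W) on D(U)={3,4,5,6,7} D(W)={3,4,6,7}: U {3,4,5,6,7}->{3,4,5,6}; W {3,4,6,7}->{4,6,7} => REVISION
Total revisions = 1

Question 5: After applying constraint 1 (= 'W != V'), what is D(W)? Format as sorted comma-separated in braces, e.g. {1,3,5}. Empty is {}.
Constraint 1 (W != V) on D(W)={3,4,6,7} D(V)={3,5,6,7}: no change
So after constraint 1: D(W) = {3,4,6,7}

Answer: {3,4,6,7}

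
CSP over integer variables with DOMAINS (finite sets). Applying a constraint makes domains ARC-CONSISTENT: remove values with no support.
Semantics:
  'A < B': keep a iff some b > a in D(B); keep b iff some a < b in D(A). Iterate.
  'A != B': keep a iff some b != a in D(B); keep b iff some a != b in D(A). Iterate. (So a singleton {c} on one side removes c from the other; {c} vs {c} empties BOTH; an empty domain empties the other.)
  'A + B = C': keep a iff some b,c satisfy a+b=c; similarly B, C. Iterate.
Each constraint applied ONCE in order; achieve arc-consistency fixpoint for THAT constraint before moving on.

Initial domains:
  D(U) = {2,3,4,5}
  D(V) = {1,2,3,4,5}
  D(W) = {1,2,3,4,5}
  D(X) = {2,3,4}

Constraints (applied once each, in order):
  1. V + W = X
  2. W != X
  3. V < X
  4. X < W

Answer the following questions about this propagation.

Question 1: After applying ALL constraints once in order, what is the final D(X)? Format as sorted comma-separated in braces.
Answer: {2}

Derivation:
Constraint 1 (V + W = X) on D(V)={1,2,3,4,5} D(W)={1,2,3,4,5} D(X)={2,3,4}: V {1,2,3,4,5}->{1,2,3}; W {1,2,3,4,5}->{1,2,3}
Constraint 2 (W != X) on D(W)={1,2,3} D(X)={2,3,4}: no change
Constraint 3 (V < X) on D(V)={1,2,3} D(X)={2,3,4}: no change
Constraint 4 (X < W) on D(X)={2,3,4} D(W)={1,2,3}: X {2,3,4}->{2}; W {1,2,3}->{3}
So after all 4 constraints: D(X) = {2}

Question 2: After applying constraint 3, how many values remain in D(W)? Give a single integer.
Constraint 1 (V + W = X) on D(V)={1,2,3,4,5} D(W)={1,2,3,4,5} D(X)={2,3,4}: V {1,2,3,4,5}->{1,2,3}; W {1,2,3,4,5}->{1,2,3}
Constraint 2 (W != X) on D(W)={1,2,3} D(X)={2,3,4}: no change
Constraint 3 (V < X) on D(V)={1,2,3} D(X)={2,3,4}: no change
So after constraint 3: D(W)={1,2,3}, size = 3

Answer: 3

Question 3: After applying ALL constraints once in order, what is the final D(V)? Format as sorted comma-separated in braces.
Constraint 1 (V + W = X) on D(V)={1,2,3,4,5} D(W)={1,2,3,4,5} D(X)={2,3,4}: V {1,2,3,4,5}->{1,2,3}; W {1,2,3,4,5}->{1,2,3}
Constraint 2 (W != X) on D(W)={1,2,3} D(X)={2,3,4}: no change
Constraint 3 (V < X) on D(V)={1,2,3} D(X)={2,3,4}: no change
Constraint 4 (X < W) on D(X)={2,3,4} D(W)={1,2,3}: X {2,3,4}->{2}; W {1,2,3}->{3}
So after all 4 constraints: D(V) = {1,2,3}

Answer: {1,2,3}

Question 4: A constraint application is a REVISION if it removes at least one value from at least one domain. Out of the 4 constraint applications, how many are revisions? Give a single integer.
Constraint 1 (V + W = X) on D(V)={1,2,3,4,5} D(W)={1,2,3,4,5} D(X)={2,3,4}: V {1,2,3,4,5}->{1,2,3}; W {1,2,3,4,5}->{1,2,3} => REVISION
Constraint 2 (W != X) on D(W)={1,2,3} D(X)={2,3,4}: no change => not a revision
Constraint 3 (V < X) on D(V)={1,2,3} D(X)={2,3,4}: no change => not a revision
Constraint 4 (X < W) on D(X)={2,3,4} D(W)={1,2,3}: X {2,3,4}->{2}; W {1,2,3}->{3} => REVISION
Total revisions = 2

Answer: 2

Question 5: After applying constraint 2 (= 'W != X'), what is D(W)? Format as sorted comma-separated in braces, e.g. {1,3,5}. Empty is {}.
Answer: {1,2,3}

Derivation:
Constraint 1 (V + W = X) on D(V)={1,2,3,4,5} D(W)={1,2,3,4,5} D(X)={2,3,4}: V {1,2,3,4,5}->{1,2,3}; W {1,2,3,4,5}->{1,2,3}
Constraint 2 (W != X) on D(W)={1,2,3} D(X)={2,3,4}: no change
So after constraint 2: D(W) = {1,2,3}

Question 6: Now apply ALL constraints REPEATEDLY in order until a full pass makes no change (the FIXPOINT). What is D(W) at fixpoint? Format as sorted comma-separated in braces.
pass 0 (initial): D(W)={1,2,3,4,5}
pass 1: V {1,2,3,4,5}->{1,2,3}; W {1,2,3,4,5}->{3}; X {2,3,4}->{2}
pass 2: V {1,2,3}->{}; W {3}->{}; X {2}->{}
pass 3: no change
Fixpoint after 3 passes: D(W) = {}

Answer: {}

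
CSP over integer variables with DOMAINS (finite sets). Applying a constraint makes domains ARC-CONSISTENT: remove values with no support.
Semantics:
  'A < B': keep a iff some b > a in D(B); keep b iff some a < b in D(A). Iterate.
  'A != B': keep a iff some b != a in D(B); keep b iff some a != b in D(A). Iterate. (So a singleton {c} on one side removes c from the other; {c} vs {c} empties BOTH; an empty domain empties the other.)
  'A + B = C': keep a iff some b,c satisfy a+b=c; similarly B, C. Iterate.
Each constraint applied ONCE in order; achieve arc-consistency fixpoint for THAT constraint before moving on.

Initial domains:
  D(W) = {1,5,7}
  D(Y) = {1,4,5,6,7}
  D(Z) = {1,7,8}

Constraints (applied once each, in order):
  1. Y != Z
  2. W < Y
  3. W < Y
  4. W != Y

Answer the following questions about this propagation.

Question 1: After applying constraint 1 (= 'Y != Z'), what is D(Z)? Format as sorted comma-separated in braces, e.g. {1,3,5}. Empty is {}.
Answer: {1,7,8}

Derivation:
Constraint 1 (Y != Z) on D(Y)={1,4,5,6,7} D(Z)={1,7,8}: no change
So after constraint 1: D(Z) = {1,7,8}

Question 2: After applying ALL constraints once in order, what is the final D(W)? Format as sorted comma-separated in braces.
Answer: {1,5}

Derivation:
Constraint 1 (Y != Z) on D(Y)={1,4,5,6,7} D(Z)={1,7,8}: no change
Constraint 2 (W < Y) on D(W)={1,5,7} D(Y)={1,4,5,6,7}: W {1,5,7}->{1,5}; Y {1,4,5,6,7}->{4,5,6,7}
Constraint 3 (W < Y) on D(W)={1,5} D(Y)={4,5,6,7}: no change
Constraint 4 (W != Y) on D(W)={1,5} D(Y)={4,5,6,7}: no change
So after all 4 constraints: D(W) = {1,5}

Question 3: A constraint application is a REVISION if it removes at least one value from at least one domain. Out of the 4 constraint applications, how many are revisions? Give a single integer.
Answer: 1

Derivation:
Constraint 1 (Y != Z) on D(Y)={1,4,5,6,7} D(Z)={1,7,8}: no change => not a revision
Constraint 2 (W < Y) on D(W)={1,5,7} D(Y)={1,4,5,6,7}: W {1,5,7}->{1,5}; Y {1,4,5,6,7}->{4,5,6,7} => REVISION
Constraint 3 (W < Y) on D(W)={1,5} D(Y)={4,5,6,7}: no change => not a revision
Constraint 4 (W != Y) on D(W)={1,5} D(Y)={4,5,6,7}: no change => not a revision
Total revisions = 1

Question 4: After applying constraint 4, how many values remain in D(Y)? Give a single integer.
Constraint 1 (Y != Z) on D(Y)={1,4,5,6,7} D(Z)={1,7,8}: no change
Constraint 2 (W < Y) on D(W)={1,5,7} D(Y)={1,4,5,6,7}: W {1,5,7}->{1,5}; Y {1,4,5,6,7}->{4,5,6,7}
Constraint 3 (W < Y) on D(W)={1,5} D(Y)={4,5,6,7}: no change
Constraint 4 (W != Y) on D(W)={1,5} D(Y)={4,5,6,7}: no change
So after constraint 4: D(Y)={4,5,6,7}, size = 4

Answer: 4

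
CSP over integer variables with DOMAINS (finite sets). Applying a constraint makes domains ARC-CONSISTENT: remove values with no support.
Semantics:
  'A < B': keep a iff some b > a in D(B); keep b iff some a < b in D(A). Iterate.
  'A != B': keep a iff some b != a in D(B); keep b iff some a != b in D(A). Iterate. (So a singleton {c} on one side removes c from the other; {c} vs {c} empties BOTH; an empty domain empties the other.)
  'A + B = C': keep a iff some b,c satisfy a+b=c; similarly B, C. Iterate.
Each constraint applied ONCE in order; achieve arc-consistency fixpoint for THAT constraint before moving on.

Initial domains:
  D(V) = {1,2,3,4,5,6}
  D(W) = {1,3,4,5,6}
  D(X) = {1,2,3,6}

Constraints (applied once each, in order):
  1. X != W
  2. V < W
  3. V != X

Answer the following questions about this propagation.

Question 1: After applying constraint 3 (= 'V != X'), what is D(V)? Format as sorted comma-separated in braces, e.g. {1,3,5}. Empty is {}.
Answer: {1,2,3,4,5}

Derivation:
Constraint 1 (X != W) on D(X)={1,2,3,6} D(W)={1,3,4,5,6}: no change
Constraint 2 (V < W) on D(V)={1,2,3,4,5,6} D(W)={1,3,4,5,6}: V {1,2,3,4,5,6}->{1,2,3,4,5}; W {1,3,4,5,6}->{3,4,5,6}
Constraint 3 (V != X) on D(V)={1,2,3,4,5} D(X)={1,2,3,6}: no change
So after constraint 3: D(V) = {1,2,3,4,5}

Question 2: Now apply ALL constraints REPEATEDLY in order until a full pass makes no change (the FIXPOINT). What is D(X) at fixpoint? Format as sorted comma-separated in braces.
pass 0 (initial): D(X)={1,2,3,6}
pass 1: V {1,2,3,4,5,6}->{1,2,3,4,5}; W {1,3,4,5,6}->{3,4,5,6}
pass 2: no change
Fixpoint after 2 passes: D(X) = {1,2,3,6}

Answer: {1,2,3,6}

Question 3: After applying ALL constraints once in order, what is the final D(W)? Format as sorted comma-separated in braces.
Answer: {3,4,5,6}

Derivation:
Constraint 1 (X != W) on D(X)={1,2,3,6} D(W)={1,3,4,5,6}: no change
Constraint 2 (V < W) on D(V)={1,2,3,4,5,6} D(W)={1,3,4,5,6}: V {1,2,3,4,5,6}->{1,2,3,4,5}; W {1,3,4,5,6}->{3,4,5,6}
Constraint 3 (V != X) on D(V)={1,2,3,4,5} D(X)={1,2,3,6}: no change
So after all 3 constraints: D(W) = {3,4,5,6}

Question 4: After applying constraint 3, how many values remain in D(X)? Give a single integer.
Constraint 1 (X != W) on D(X)={1,2,3,6} D(W)={1,3,4,5,6}: no change
Constraint 2 (V < W) on D(V)={1,2,3,4,5,6} D(W)={1,3,4,5,6}: V {1,2,3,4,5,6}->{1,2,3,4,5}; W {1,3,4,5,6}->{3,4,5,6}
Constraint 3 (V != X) on D(V)={1,2,3,4,5} D(X)={1,2,3,6}: no change
So after constraint 3: D(X)={1,2,3,6}, size = 4

Answer: 4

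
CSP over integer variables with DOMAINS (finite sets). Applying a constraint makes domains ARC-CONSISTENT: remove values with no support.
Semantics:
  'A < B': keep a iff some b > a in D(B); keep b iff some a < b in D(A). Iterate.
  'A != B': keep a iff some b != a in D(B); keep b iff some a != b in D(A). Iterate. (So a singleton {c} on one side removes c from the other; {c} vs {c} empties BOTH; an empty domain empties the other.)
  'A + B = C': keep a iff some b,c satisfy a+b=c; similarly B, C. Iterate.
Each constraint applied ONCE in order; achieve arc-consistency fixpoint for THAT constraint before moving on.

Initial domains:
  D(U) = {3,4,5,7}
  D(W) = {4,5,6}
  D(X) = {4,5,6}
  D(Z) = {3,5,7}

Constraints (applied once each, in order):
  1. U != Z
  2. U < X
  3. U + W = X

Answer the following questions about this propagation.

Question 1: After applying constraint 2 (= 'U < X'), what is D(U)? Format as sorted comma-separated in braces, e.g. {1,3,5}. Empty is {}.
Answer: {3,4,5}

Derivation:
Constraint 1 (U != Z) on D(U)={3,4,5,7} D(Z)={3,5,7}: no change
Constraint 2 (U < X) on D(U)={3,4,5,7} D(X)={4,5,6}: U {3,4,5,7}->{3,4,5}
So after constraint 2: D(U) = {3,4,5}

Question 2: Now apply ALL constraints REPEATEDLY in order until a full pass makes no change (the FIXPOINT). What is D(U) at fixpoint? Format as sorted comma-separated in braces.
Answer: {}

Derivation:
pass 0 (initial): D(U)={3,4,5,7}
pass 1: U {3,4,5,7}->{}; W {4,5,6}->{}; X {4,5,6}->{}
pass 2: Z {3,5,7}->{}
pass 3: no change
Fixpoint after 3 passes: D(U) = {}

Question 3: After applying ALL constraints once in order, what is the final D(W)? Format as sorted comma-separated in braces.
Answer: {}

Derivation:
Constraint 1 (U != Z) on D(U)={3,4,5,7} D(Z)={3,5,7}: no change
Constraint 2 (U < X) on D(U)={3,4,5,7} D(X)={4,5,6}: U {3,4,5,7}->{3,4,5}
Constraint 3 (U + W = X) on D(U)={3,4,5} D(W)={4,5,6} D(X)={4,5,6}: U {3,4,5}->{}; W {4,5,6}->{}; X {4,5,6}->{}
So after all 3 constraints: D(W) = {}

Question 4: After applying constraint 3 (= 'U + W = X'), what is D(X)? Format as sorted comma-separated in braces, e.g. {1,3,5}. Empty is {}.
Constraint 1 (U != Z) on D(U)={3,4,5,7} D(Z)={3,5,7}: no change
Constraint 2 (U < X) on D(U)={3,4,5,7} D(X)={4,5,6}: U {3,4,5,7}->{3,4,5}
Constraint 3 (U + W = X) on D(U)={3,4,5} D(W)={4,5,6} D(X)={4,5,6}: U {3,4,5}->{}; W {4,5,6}->{}; X {4,5,6}->{}
So after constraint 3: D(X) = {}

Answer: {}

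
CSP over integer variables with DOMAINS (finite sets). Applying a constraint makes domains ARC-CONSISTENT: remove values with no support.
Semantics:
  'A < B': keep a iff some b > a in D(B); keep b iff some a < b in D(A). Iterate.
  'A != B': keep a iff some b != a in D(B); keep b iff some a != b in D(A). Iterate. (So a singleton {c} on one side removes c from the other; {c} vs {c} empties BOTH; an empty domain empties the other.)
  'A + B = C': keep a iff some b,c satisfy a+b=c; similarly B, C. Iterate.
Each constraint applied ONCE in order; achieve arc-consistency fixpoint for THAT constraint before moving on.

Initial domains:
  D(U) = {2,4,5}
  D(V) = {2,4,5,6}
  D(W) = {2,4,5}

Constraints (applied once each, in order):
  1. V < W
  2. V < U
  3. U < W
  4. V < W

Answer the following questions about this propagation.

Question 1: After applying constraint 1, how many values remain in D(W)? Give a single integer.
Answer: 2

Derivation:
Constraint 1 (V < W) on D(V)={2,4,5,6} D(W)={2,4,5}: V {2,4,5,6}->{2,4}; W {2,4,5}->{4,5}
So after constraint 1: D(W)={4,5}, size = 2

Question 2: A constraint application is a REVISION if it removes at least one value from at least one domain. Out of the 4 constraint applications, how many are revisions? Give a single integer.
Answer: 3

Derivation:
Constraint 1 (V < W) on D(V)={2,4,5,6} D(W)={2,4,5}: V {2,4,5,6}->{2,4}; W {2,4,5}->{4,5} => REVISION
Constraint 2 (V < U) on D(V)={2,4} D(U)={2,4,5}: U {2,4,5}->{4,5} => REVISION
Constraint 3 (U < W) on D(U)={4,5} D(W)={4,5}: U {4,5}->{4}; W {4,5}->{5} => REVISION
Constraint 4 (V < W) on D(V)={2,4} D(W)={5}: no change => not a revision
Total revisions = 3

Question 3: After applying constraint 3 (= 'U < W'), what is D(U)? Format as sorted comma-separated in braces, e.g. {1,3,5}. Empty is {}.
Constraint 1 (V < W) on D(V)={2,4,5,6} D(W)={2,4,5}: V {2,4,5,6}->{2,4}; W {2,4,5}->{4,5}
Constraint 2 (V < U) on D(V)={2,4} D(U)={2,4,5}: U {2,4,5}->{4,5}
Constraint 3 (U < W) on D(U)={4,5} D(W)={4,5}: U {4,5}->{4}; W {4,5}->{5}
So after constraint 3: D(U) = {4}

Answer: {4}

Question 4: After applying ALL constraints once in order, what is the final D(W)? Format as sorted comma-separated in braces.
Constraint 1 (V < W) on D(V)={2,4,5,6} D(W)={2,4,5}: V {2,4,5,6}->{2,4}; W {2,4,5}->{4,5}
Constraint 2 (V < U) on D(V)={2,4} D(U)={2,4,5}: U {2,4,5}->{4,5}
Constraint 3 (U < W) on D(U)={4,5} D(W)={4,5}: U {4,5}->{4}; W {4,5}->{5}
Constraint 4 (V < W) on D(V)={2,4} D(W)={5}: no change
So after all 4 constraints: D(W) = {5}

Answer: {5}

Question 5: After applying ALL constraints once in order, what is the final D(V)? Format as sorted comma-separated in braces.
Constraint 1 (V < W) on D(V)={2,4,5,6} D(W)={2,4,5}: V {2,4,5,6}->{2,4}; W {2,4,5}->{4,5}
Constraint 2 (V < U) on D(V)={2,4} D(U)={2,4,5}: U {2,4,5}->{4,5}
Constraint 3 (U < W) on D(U)={4,5} D(W)={4,5}: U {4,5}->{4}; W {4,5}->{5}
Constraint 4 (V < W) on D(V)={2,4} D(W)={5}: no change
So after all 4 constraints: D(V) = {2,4}

Answer: {2,4}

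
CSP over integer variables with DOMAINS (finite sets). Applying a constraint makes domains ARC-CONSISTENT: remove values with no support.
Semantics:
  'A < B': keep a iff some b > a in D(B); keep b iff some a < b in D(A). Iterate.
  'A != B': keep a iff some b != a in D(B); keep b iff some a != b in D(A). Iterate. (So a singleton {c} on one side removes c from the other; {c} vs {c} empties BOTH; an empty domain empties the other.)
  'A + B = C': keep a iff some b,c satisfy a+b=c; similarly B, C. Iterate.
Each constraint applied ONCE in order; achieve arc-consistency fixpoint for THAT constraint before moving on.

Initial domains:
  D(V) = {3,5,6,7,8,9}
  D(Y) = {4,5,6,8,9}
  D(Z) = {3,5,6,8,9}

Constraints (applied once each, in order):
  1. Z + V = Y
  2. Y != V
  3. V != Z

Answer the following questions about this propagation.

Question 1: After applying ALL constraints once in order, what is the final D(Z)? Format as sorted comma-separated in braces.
Answer: {3,5,6}

Derivation:
Constraint 1 (Z + V = Y) on D(Z)={3,5,6,8,9} D(V)={3,5,6,7,8,9} D(Y)={4,5,6,8,9}: Z {3,5,6,8,9}->{3,5,6}; V {3,5,6,7,8,9}->{3,5,6}; Y {4,5,6,8,9}->{6,8,9}
Constraint 2 (Y != V) on D(Y)={6,8,9} D(V)={3,5,6}: no change
Constraint 3 (V != Z) on D(V)={3,5,6} D(Z)={3,5,6}: no change
So after all 3 constraints: D(Z) = {3,5,6}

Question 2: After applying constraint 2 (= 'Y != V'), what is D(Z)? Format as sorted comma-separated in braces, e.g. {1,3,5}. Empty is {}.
Answer: {3,5,6}

Derivation:
Constraint 1 (Z + V = Y) on D(Z)={3,5,6,8,9} D(V)={3,5,6,7,8,9} D(Y)={4,5,6,8,9}: Z {3,5,6,8,9}->{3,5,6}; V {3,5,6,7,8,9}->{3,5,6}; Y {4,5,6,8,9}->{6,8,9}
Constraint 2 (Y != V) on D(Y)={6,8,9} D(V)={3,5,6}: no change
So after constraint 2: D(Z) = {3,5,6}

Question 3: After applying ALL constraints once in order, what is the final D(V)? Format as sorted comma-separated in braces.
Answer: {3,5,6}

Derivation:
Constraint 1 (Z + V = Y) on D(Z)={3,5,6,8,9} D(V)={3,5,6,7,8,9} D(Y)={4,5,6,8,9}: Z {3,5,6,8,9}->{3,5,6}; V {3,5,6,7,8,9}->{3,5,6}; Y {4,5,6,8,9}->{6,8,9}
Constraint 2 (Y != V) on D(Y)={6,8,9} D(V)={3,5,6}: no change
Constraint 3 (V != Z) on D(V)={3,5,6} D(Z)={3,5,6}: no change
So after all 3 constraints: D(V) = {3,5,6}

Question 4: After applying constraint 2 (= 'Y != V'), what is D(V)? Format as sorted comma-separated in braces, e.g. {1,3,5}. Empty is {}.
Answer: {3,5,6}

Derivation:
Constraint 1 (Z + V = Y) on D(Z)={3,5,6,8,9} D(V)={3,5,6,7,8,9} D(Y)={4,5,6,8,9}: Z {3,5,6,8,9}->{3,5,6}; V {3,5,6,7,8,9}->{3,5,6}; Y {4,5,6,8,9}->{6,8,9}
Constraint 2 (Y != V) on D(Y)={6,8,9} D(V)={3,5,6}: no change
So after constraint 2: D(V) = {3,5,6}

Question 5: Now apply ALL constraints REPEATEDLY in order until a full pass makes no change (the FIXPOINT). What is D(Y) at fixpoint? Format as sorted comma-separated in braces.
Answer: {6,8,9}

Derivation:
pass 0 (initial): D(Y)={4,5,6,8,9}
pass 1: V {3,5,6,7,8,9}->{3,5,6}; Y {4,5,6,8,9}->{6,8,9}; Z {3,5,6,8,9}->{3,5,6}
pass 2: no change
Fixpoint after 2 passes: D(Y) = {6,8,9}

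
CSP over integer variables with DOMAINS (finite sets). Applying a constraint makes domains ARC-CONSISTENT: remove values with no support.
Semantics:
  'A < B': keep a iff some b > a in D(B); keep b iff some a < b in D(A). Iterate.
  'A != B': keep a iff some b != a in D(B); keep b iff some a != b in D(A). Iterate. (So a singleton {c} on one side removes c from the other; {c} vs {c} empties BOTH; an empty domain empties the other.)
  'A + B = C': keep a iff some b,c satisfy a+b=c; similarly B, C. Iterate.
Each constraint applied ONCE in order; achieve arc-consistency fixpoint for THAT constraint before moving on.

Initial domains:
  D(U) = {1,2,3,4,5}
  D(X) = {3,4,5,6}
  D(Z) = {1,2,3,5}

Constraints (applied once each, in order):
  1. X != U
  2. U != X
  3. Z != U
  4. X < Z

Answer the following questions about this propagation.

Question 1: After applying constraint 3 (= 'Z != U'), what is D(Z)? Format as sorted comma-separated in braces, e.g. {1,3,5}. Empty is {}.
Constraint 1 (X != U) on D(X)={3,4,5,6} D(U)={1,2,3,4,5}: no change
Constraint 2 (U != X) on D(U)={1,2,3,4,5} D(X)={3,4,5,6}: no change
Constraint 3 (Z != U) on D(Z)={1,2,3,5} D(U)={1,2,3,4,5}: no change
So after constraint 3: D(Z) = {1,2,3,5}

Answer: {1,2,3,5}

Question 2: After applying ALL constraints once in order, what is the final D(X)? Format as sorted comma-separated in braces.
Answer: {3,4}

Derivation:
Constraint 1 (X != U) on D(X)={3,4,5,6} D(U)={1,2,3,4,5}: no change
Constraint 2 (U != X) on D(U)={1,2,3,4,5} D(X)={3,4,5,6}: no change
Constraint 3 (Z != U) on D(Z)={1,2,3,5} D(U)={1,2,3,4,5}: no change
Constraint 4 (X < Z) on D(X)={3,4,5,6} D(Z)={1,2,3,5}: X {3,4,5,6}->{3,4}; Z {1,2,3,5}->{5}
So after all 4 constraints: D(X) = {3,4}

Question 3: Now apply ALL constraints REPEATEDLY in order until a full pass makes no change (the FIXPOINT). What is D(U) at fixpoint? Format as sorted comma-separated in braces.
Answer: {1,2,3,4}

Derivation:
pass 0 (initial): D(U)={1,2,3,4,5}
pass 1: X {3,4,5,6}->{3,4}; Z {1,2,3,5}->{5}
pass 2: U {1,2,3,4,5}->{1,2,3,4}
pass 3: no change
Fixpoint after 3 passes: D(U) = {1,2,3,4}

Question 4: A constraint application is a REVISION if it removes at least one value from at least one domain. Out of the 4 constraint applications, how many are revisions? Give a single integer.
Constraint 1 (X != U) on D(X)={3,4,5,6} D(U)={1,2,3,4,5}: no change => not a revision
Constraint 2 (U != X) on D(U)={1,2,3,4,5} D(X)={3,4,5,6}: no change => not a revision
Constraint 3 (Z != U) on D(Z)={1,2,3,5} D(U)={1,2,3,4,5}: no change => not a revision
Constraint 4 (X < Z) on D(X)={3,4,5,6} D(Z)={1,2,3,5}: X {3,4,5,6}->{3,4}; Z {1,2,3,5}->{5} => REVISION
Total revisions = 1

Answer: 1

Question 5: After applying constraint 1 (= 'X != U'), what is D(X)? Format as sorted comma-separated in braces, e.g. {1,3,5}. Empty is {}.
Answer: {3,4,5,6}

Derivation:
Constraint 1 (X != U) on D(X)={3,4,5,6} D(U)={1,2,3,4,5}: no change
So after constraint 1: D(X) = {3,4,5,6}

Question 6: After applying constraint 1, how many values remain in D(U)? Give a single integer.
Constraint 1 (X != U) on D(X)={3,4,5,6} D(U)={1,2,3,4,5}: no change
So after constraint 1: D(U)={1,2,3,4,5}, size = 5

Answer: 5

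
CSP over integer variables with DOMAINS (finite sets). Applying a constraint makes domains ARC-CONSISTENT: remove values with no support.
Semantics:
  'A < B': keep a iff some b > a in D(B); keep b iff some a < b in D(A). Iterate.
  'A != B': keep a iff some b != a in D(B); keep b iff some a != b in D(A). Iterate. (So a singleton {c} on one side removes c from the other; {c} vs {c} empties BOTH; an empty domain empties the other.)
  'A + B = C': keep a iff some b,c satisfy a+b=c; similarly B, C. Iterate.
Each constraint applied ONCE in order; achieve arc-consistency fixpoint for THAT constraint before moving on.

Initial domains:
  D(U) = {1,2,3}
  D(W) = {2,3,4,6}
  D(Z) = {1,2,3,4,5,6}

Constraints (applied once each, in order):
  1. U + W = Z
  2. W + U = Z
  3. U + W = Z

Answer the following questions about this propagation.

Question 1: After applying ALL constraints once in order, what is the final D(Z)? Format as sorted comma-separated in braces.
Answer: {3,4,5,6}

Derivation:
Constraint 1 (U + W = Z) on D(U)={1,2,3} D(W)={2,3,4,6} D(Z)={1,2,3,4,5,6}: W {2,3,4,6}->{2,3,4}; Z {1,2,3,4,5,6}->{3,4,5,6}
Constraint 2 (W + U = Z) on D(W)={2,3,4} D(U)={1,2,3} D(Z)={3,4,5,6}: no change
Constraint 3 (U + W = Z) on D(U)={1,2,3} D(W)={2,3,4} D(Z)={3,4,5,6}: no change
So after all 3 constraints: D(Z) = {3,4,5,6}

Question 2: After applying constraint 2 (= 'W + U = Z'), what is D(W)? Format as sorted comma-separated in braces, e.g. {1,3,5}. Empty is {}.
Constraint 1 (U + W = Z) on D(U)={1,2,3} D(W)={2,3,4,6} D(Z)={1,2,3,4,5,6}: W {2,3,4,6}->{2,3,4}; Z {1,2,3,4,5,6}->{3,4,5,6}
Constraint 2 (W + U = Z) on D(W)={2,3,4} D(U)={1,2,3} D(Z)={3,4,5,6}: no change
So after constraint 2: D(W) = {2,3,4}

Answer: {2,3,4}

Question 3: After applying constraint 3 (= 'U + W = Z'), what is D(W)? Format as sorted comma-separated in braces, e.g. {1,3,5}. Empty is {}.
Answer: {2,3,4}

Derivation:
Constraint 1 (U + W = Z) on D(U)={1,2,3} D(W)={2,3,4,6} D(Z)={1,2,3,4,5,6}: W {2,3,4,6}->{2,3,4}; Z {1,2,3,4,5,6}->{3,4,5,6}
Constraint 2 (W + U = Z) on D(W)={2,3,4} D(U)={1,2,3} D(Z)={3,4,5,6}: no change
Constraint 3 (U + W = Z) on D(U)={1,2,3} D(W)={2,3,4} D(Z)={3,4,5,6}: no change
So after constraint 3: D(W) = {2,3,4}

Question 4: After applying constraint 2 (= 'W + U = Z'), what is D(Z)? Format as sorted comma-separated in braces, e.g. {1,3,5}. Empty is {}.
Answer: {3,4,5,6}

Derivation:
Constraint 1 (U + W = Z) on D(U)={1,2,3} D(W)={2,3,4,6} D(Z)={1,2,3,4,5,6}: W {2,3,4,6}->{2,3,4}; Z {1,2,3,4,5,6}->{3,4,5,6}
Constraint 2 (W + U = Z) on D(W)={2,3,4} D(U)={1,2,3} D(Z)={3,4,5,6}: no change
So after constraint 2: D(Z) = {3,4,5,6}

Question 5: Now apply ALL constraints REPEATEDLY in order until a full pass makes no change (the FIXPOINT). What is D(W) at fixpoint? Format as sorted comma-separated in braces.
Answer: {2,3,4}

Derivation:
pass 0 (initial): D(W)={2,3,4,6}
pass 1: W {2,3,4,6}->{2,3,4}; Z {1,2,3,4,5,6}->{3,4,5,6}
pass 2: no change
Fixpoint after 2 passes: D(W) = {2,3,4}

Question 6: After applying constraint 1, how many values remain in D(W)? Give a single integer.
Answer: 3

Derivation:
Constraint 1 (U + W = Z) on D(U)={1,2,3} D(W)={2,3,4,6} D(Z)={1,2,3,4,5,6}: W {2,3,4,6}->{2,3,4}; Z {1,2,3,4,5,6}->{3,4,5,6}
So after constraint 1: D(W)={2,3,4}, size = 3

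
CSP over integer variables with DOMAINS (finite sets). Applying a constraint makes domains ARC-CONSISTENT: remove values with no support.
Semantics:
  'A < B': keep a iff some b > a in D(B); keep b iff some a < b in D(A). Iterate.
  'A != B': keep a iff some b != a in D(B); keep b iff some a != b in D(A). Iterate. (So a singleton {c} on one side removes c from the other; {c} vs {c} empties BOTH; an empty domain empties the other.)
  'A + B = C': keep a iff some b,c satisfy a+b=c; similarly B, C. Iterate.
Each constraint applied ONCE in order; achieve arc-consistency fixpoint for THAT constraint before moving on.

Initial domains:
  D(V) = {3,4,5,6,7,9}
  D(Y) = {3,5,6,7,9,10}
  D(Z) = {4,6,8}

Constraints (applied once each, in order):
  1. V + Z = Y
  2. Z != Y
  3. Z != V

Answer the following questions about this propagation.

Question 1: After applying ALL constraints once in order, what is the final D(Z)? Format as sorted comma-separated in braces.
Constraint 1 (V + Z = Y) on D(V)={3,4,5,6,7,9} D(Z)={4,6,8} D(Y)={3,5,6,7,9,10}: V {3,4,5,6,7,9}->{3,4,5,6}; Z {4,6,8}->{4,6}; Y {3,5,6,7,9,10}->{7,9,10}
Constraint 2 (Z != Y) on D(Z)={4,6} D(Y)={7,9,10}: no change
Constraint 3 (Z != V) on D(Z)={4,6} D(V)={3,4,5,6}: no change
So after all 3 constraints: D(Z) = {4,6}

Answer: {4,6}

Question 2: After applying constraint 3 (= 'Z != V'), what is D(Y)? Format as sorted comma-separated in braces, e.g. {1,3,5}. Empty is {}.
Answer: {7,9,10}

Derivation:
Constraint 1 (V + Z = Y) on D(V)={3,4,5,6,7,9} D(Z)={4,6,8} D(Y)={3,5,6,7,9,10}: V {3,4,5,6,7,9}->{3,4,5,6}; Z {4,6,8}->{4,6}; Y {3,5,6,7,9,10}->{7,9,10}
Constraint 2 (Z != Y) on D(Z)={4,6} D(Y)={7,9,10}: no change
Constraint 3 (Z != V) on D(Z)={4,6} D(V)={3,4,5,6}: no change
So after constraint 3: D(Y) = {7,9,10}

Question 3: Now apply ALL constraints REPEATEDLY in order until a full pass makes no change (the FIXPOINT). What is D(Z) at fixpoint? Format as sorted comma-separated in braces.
Answer: {4,6}

Derivation:
pass 0 (initial): D(Z)={4,6,8}
pass 1: V {3,4,5,6,7,9}->{3,4,5,6}; Y {3,5,6,7,9,10}->{7,9,10}; Z {4,6,8}->{4,6}
pass 2: no change
Fixpoint after 2 passes: D(Z) = {4,6}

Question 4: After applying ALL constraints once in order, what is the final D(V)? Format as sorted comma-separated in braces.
Answer: {3,4,5,6}

Derivation:
Constraint 1 (V + Z = Y) on D(V)={3,4,5,6,7,9} D(Z)={4,6,8} D(Y)={3,5,6,7,9,10}: V {3,4,5,6,7,9}->{3,4,5,6}; Z {4,6,8}->{4,6}; Y {3,5,6,7,9,10}->{7,9,10}
Constraint 2 (Z != Y) on D(Z)={4,6} D(Y)={7,9,10}: no change
Constraint 3 (Z != V) on D(Z)={4,6} D(V)={3,4,5,6}: no change
So after all 3 constraints: D(V) = {3,4,5,6}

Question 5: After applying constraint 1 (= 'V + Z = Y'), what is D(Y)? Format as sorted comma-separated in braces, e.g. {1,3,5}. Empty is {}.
Constraint 1 (V + Z = Y) on D(V)={3,4,5,6,7,9} D(Z)={4,6,8} D(Y)={3,5,6,7,9,10}: V {3,4,5,6,7,9}->{3,4,5,6}; Z {4,6,8}->{4,6}; Y {3,5,6,7,9,10}->{7,9,10}
So after constraint 1: D(Y) = {7,9,10}

Answer: {7,9,10}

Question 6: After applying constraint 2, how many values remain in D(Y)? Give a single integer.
Answer: 3

Derivation:
Constraint 1 (V + Z = Y) on D(V)={3,4,5,6,7,9} D(Z)={4,6,8} D(Y)={3,5,6,7,9,10}: V {3,4,5,6,7,9}->{3,4,5,6}; Z {4,6,8}->{4,6}; Y {3,5,6,7,9,10}->{7,9,10}
Constraint 2 (Z != Y) on D(Z)={4,6} D(Y)={7,9,10}: no change
So after constraint 2: D(Y)={7,9,10}, size = 3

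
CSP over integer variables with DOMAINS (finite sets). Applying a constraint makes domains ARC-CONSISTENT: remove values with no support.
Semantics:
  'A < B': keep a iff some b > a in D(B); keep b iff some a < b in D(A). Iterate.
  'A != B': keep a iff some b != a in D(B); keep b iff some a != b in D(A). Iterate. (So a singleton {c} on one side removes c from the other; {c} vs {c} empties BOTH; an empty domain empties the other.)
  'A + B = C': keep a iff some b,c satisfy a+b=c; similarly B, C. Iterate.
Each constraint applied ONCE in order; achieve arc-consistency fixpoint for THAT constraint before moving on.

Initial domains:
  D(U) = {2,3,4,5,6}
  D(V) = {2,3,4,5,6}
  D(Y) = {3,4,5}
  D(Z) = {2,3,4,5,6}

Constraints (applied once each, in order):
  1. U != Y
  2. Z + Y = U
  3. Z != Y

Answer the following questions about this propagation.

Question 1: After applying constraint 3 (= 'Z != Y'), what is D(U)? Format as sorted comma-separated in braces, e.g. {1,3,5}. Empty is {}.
Answer: {5,6}

Derivation:
Constraint 1 (U != Y) on D(U)={2,3,4,5,6} D(Y)={3,4,5}: no change
Constraint 2 (Z + Y = U) on D(Z)={2,3,4,5,6} D(Y)={3,4,5} D(U)={2,3,4,5,6}: Z {2,3,4,5,6}->{2,3}; Y {3,4,5}->{3,4}; U {2,3,4,5,6}->{5,6}
Constraint 3 (Z != Y) on D(Z)={2,3} D(Y)={3,4}: no change
So after constraint 3: D(U) = {5,6}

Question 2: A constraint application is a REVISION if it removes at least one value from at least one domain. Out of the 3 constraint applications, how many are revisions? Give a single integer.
Answer: 1

Derivation:
Constraint 1 (U != Y) on D(U)={2,3,4,5,6} D(Y)={3,4,5}: no change => not a revision
Constraint 2 (Z + Y = U) on D(Z)={2,3,4,5,6} D(Y)={3,4,5} D(U)={2,3,4,5,6}: Z {2,3,4,5,6}->{2,3}; Y {3,4,5}->{3,4}; U {2,3,4,5,6}->{5,6} => REVISION
Constraint 3 (Z != Y) on D(Z)={2,3} D(Y)={3,4}: no change => not a revision
Total revisions = 1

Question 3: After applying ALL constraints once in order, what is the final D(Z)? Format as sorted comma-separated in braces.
Answer: {2,3}

Derivation:
Constraint 1 (U != Y) on D(U)={2,3,4,5,6} D(Y)={3,4,5}: no change
Constraint 2 (Z + Y = U) on D(Z)={2,3,4,5,6} D(Y)={3,4,5} D(U)={2,3,4,5,6}: Z {2,3,4,5,6}->{2,3}; Y {3,4,5}->{3,4}; U {2,3,4,5,6}->{5,6}
Constraint 3 (Z != Y) on D(Z)={2,3} D(Y)={3,4}: no change
So after all 3 constraints: D(Z) = {2,3}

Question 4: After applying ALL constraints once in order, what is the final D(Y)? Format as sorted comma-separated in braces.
Constraint 1 (U != Y) on D(U)={2,3,4,5,6} D(Y)={3,4,5}: no change
Constraint 2 (Z + Y = U) on D(Z)={2,3,4,5,6} D(Y)={3,4,5} D(U)={2,3,4,5,6}: Z {2,3,4,5,6}->{2,3}; Y {3,4,5}->{3,4}; U {2,3,4,5,6}->{5,6}
Constraint 3 (Z != Y) on D(Z)={2,3} D(Y)={3,4}: no change
So after all 3 constraints: D(Y) = {3,4}

Answer: {3,4}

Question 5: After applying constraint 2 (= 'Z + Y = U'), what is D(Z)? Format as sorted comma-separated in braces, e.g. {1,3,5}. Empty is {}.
Answer: {2,3}

Derivation:
Constraint 1 (U != Y) on D(U)={2,3,4,5,6} D(Y)={3,4,5}: no change
Constraint 2 (Z + Y = U) on D(Z)={2,3,4,5,6} D(Y)={3,4,5} D(U)={2,3,4,5,6}: Z {2,3,4,5,6}->{2,3}; Y {3,4,5}->{3,4}; U {2,3,4,5,6}->{5,6}
So after constraint 2: D(Z) = {2,3}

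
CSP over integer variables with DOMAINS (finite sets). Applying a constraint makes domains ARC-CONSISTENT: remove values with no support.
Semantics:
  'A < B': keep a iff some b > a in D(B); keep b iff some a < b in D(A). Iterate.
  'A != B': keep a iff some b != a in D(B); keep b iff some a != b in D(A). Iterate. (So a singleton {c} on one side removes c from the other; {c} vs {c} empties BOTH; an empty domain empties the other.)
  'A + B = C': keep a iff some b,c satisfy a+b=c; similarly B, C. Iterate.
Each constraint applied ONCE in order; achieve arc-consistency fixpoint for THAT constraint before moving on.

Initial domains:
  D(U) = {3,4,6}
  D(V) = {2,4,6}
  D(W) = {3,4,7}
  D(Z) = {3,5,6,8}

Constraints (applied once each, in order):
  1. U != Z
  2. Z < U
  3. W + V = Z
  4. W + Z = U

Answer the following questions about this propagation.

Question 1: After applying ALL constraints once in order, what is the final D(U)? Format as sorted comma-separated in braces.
Answer: {}

Derivation:
Constraint 1 (U != Z) on D(U)={3,4,6} D(Z)={3,5,6,8}: no change
Constraint 2 (Z < U) on D(Z)={3,5,6,8} D(U)={3,4,6}: Z {3,5,6,8}->{3,5}; U {3,4,6}->{4,6}
Constraint 3 (W + V = Z) on D(W)={3,4,7} D(V)={2,4,6} D(Z)={3,5}: W {3,4,7}->{3}; V {2,4,6}->{2}; Z {3,5}->{5}
Constraint 4 (W + Z = U) on D(W)={3} D(Z)={5} D(U)={4,6}: W {3}->{}; Z {5}->{}; U {4,6}->{}
So after all 4 constraints: D(U) = {}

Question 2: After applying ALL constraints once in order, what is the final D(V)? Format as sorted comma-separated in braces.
Answer: {2}

Derivation:
Constraint 1 (U != Z) on D(U)={3,4,6} D(Z)={3,5,6,8}: no change
Constraint 2 (Z < U) on D(Z)={3,5,6,8} D(U)={3,4,6}: Z {3,5,6,8}->{3,5}; U {3,4,6}->{4,6}
Constraint 3 (W + V = Z) on D(W)={3,4,7} D(V)={2,4,6} D(Z)={3,5}: W {3,4,7}->{3}; V {2,4,6}->{2}; Z {3,5}->{5}
Constraint 4 (W + Z = U) on D(W)={3} D(Z)={5} D(U)={4,6}: W {3}->{}; Z {5}->{}; U {4,6}->{}
So after all 4 constraints: D(V) = {2}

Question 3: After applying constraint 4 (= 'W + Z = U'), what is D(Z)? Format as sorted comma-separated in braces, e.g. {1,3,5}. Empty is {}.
Constraint 1 (U != Z) on D(U)={3,4,6} D(Z)={3,5,6,8}: no change
Constraint 2 (Z < U) on D(Z)={3,5,6,8} D(U)={3,4,6}: Z {3,5,6,8}->{3,5}; U {3,4,6}->{4,6}
Constraint 3 (W + V = Z) on D(W)={3,4,7} D(V)={2,4,6} D(Z)={3,5}: W {3,4,7}->{3}; V {2,4,6}->{2}; Z {3,5}->{5}
Constraint 4 (W + Z = U) on D(W)={3} D(Z)={5} D(U)={4,6}: W {3}->{}; Z {5}->{}; U {4,6}->{}
So after constraint 4: D(Z) = {}

Answer: {}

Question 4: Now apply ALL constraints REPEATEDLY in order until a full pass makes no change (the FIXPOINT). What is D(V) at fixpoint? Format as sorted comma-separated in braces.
Answer: {}

Derivation:
pass 0 (initial): D(V)={2,4,6}
pass 1: U {3,4,6}->{}; V {2,4,6}->{2}; W {3,4,7}->{}; Z {3,5,6,8}->{}
pass 2: V {2}->{}
pass 3: no change
Fixpoint after 3 passes: D(V) = {}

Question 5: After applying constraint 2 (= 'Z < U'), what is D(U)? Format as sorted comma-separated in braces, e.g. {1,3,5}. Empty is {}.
Constraint 1 (U != Z) on D(U)={3,4,6} D(Z)={3,5,6,8}: no change
Constraint 2 (Z < U) on D(Z)={3,5,6,8} D(U)={3,4,6}: Z {3,5,6,8}->{3,5}; U {3,4,6}->{4,6}
So after constraint 2: D(U) = {4,6}

Answer: {4,6}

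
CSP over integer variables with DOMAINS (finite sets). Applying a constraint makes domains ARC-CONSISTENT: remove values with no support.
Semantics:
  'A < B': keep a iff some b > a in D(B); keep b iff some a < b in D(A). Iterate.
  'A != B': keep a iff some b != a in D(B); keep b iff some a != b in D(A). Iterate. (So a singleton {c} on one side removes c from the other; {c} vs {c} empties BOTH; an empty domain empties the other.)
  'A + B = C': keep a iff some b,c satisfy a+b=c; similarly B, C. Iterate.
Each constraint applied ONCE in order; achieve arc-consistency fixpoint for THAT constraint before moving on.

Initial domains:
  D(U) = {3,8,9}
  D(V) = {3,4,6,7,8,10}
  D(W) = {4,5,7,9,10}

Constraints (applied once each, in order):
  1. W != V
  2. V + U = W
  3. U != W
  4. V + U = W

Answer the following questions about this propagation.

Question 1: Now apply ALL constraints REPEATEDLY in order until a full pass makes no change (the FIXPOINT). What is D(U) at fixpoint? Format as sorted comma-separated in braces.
pass 0 (initial): D(U)={3,8,9}
pass 1: U {3,8,9}->{3}; V {3,4,6,7,8,10}->{4,6,7}; W {4,5,7,9,10}->{7,9,10}
pass 2: no change
Fixpoint after 2 passes: D(U) = {3}

Answer: {3}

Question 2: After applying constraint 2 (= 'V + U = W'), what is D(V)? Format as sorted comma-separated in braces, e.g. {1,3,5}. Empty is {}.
Answer: {4,6,7}

Derivation:
Constraint 1 (W != V) on D(W)={4,5,7,9,10} D(V)={3,4,6,7,8,10}: no change
Constraint 2 (V + U = W) on D(V)={3,4,6,7,8,10} D(U)={3,8,9} D(W)={4,5,7,9,10}: V {3,4,6,7,8,10}->{4,6,7}; U {3,8,9}->{3}; W {4,5,7,9,10}->{7,9,10}
So after constraint 2: D(V) = {4,6,7}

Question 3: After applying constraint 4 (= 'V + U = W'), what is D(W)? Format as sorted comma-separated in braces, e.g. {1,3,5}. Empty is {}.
Answer: {7,9,10}

Derivation:
Constraint 1 (W != V) on D(W)={4,5,7,9,10} D(V)={3,4,6,7,8,10}: no change
Constraint 2 (V + U = W) on D(V)={3,4,6,7,8,10} D(U)={3,8,9} D(W)={4,5,7,9,10}: V {3,4,6,7,8,10}->{4,6,7}; U {3,8,9}->{3}; W {4,5,7,9,10}->{7,9,10}
Constraint 3 (U != W) on D(U)={3} D(W)={7,9,10}: no change
Constraint 4 (V + U = W) on D(V)={4,6,7} D(U)={3} D(W)={7,9,10}: no change
So after constraint 4: D(W) = {7,9,10}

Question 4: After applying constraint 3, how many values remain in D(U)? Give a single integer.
Answer: 1

Derivation:
Constraint 1 (W != V) on D(W)={4,5,7,9,10} D(V)={3,4,6,7,8,10}: no change
Constraint 2 (V + U = W) on D(V)={3,4,6,7,8,10} D(U)={3,8,9} D(W)={4,5,7,9,10}: V {3,4,6,7,8,10}->{4,6,7}; U {3,8,9}->{3}; W {4,5,7,9,10}->{7,9,10}
Constraint 3 (U != W) on D(U)={3} D(W)={7,9,10}: no change
So after constraint 3: D(U)={3}, size = 1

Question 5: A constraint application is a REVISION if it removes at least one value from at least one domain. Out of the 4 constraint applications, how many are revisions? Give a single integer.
Answer: 1

Derivation:
Constraint 1 (W != V) on D(W)={4,5,7,9,10} D(V)={3,4,6,7,8,10}: no change => not a revision
Constraint 2 (V + U = W) on D(V)={3,4,6,7,8,10} D(U)={3,8,9} D(W)={4,5,7,9,10}: V {3,4,6,7,8,10}->{4,6,7}; U {3,8,9}->{3}; W {4,5,7,9,10}->{7,9,10} => REVISION
Constraint 3 (U != W) on D(U)={3} D(W)={7,9,10}: no change => not a revision
Constraint 4 (V + U = W) on D(V)={4,6,7} D(U)={3} D(W)={7,9,10}: no change => not a revision
Total revisions = 1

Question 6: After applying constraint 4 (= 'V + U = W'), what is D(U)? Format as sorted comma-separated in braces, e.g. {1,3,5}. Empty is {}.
Constraint 1 (W != V) on D(W)={4,5,7,9,10} D(V)={3,4,6,7,8,10}: no change
Constraint 2 (V + U = W) on D(V)={3,4,6,7,8,10} D(U)={3,8,9} D(W)={4,5,7,9,10}: V {3,4,6,7,8,10}->{4,6,7}; U {3,8,9}->{3}; W {4,5,7,9,10}->{7,9,10}
Constraint 3 (U != W) on D(U)={3} D(W)={7,9,10}: no change
Constraint 4 (V + U = W) on D(V)={4,6,7} D(U)={3} D(W)={7,9,10}: no change
So after constraint 4: D(U) = {3}

Answer: {3}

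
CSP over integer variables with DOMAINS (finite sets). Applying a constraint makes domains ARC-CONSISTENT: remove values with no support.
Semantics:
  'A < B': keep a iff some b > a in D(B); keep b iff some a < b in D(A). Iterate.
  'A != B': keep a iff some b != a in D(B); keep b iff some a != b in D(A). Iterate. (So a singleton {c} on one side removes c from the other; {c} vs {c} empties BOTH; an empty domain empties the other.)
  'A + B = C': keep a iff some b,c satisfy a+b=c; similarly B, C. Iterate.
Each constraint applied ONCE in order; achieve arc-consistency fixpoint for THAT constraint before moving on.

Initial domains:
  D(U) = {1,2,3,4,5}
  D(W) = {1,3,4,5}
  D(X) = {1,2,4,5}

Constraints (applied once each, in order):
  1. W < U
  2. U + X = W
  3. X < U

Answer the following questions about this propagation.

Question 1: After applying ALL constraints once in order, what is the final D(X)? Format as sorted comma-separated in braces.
Answer: {1,2}

Derivation:
Constraint 1 (W < U) on D(W)={1,3,4,5} D(U)={1,2,3,4,5}: W {1,3,4,5}->{1,3,4}; U {1,2,3,4,5}->{2,3,4,5}
Constraint 2 (U + X = W) on D(U)={2,3,4,5} D(X)={1,2,4,5} D(W)={1,3,4}: U {2,3,4,5}->{2,3}; X {1,2,4,5}->{1,2}; W {1,3,4}->{3,4}
Constraint 3 (X < U) on D(X)={1,2} D(U)={2,3}: no change
So after all 3 constraints: D(X) = {1,2}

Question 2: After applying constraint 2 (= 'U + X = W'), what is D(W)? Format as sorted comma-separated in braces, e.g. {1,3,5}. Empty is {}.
Answer: {3,4}

Derivation:
Constraint 1 (W < U) on D(W)={1,3,4,5} D(U)={1,2,3,4,5}: W {1,3,4,5}->{1,3,4}; U {1,2,3,4,5}->{2,3,4,5}
Constraint 2 (U + X = W) on D(U)={2,3,4,5} D(X)={1,2,4,5} D(W)={1,3,4}: U {2,3,4,5}->{2,3}; X {1,2,4,5}->{1,2}; W {1,3,4}->{3,4}
So after constraint 2: D(W) = {3,4}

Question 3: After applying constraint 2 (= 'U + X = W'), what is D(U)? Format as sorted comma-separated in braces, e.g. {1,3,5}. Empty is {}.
Constraint 1 (W < U) on D(W)={1,3,4,5} D(U)={1,2,3,4,5}: W {1,3,4,5}->{1,3,4}; U {1,2,3,4,5}->{2,3,4,5}
Constraint 2 (U + X = W) on D(U)={2,3,4,5} D(X)={1,2,4,5} D(W)={1,3,4}: U {2,3,4,5}->{2,3}; X {1,2,4,5}->{1,2}; W {1,3,4}->{3,4}
So after constraint 2: D(U) = {2,3}

Answer: {2,3}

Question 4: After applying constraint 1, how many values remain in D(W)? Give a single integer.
Answer: 3

Derivation:
Constraint 1 (W < U) on D(W)={1,3,4,5} D(U)={1,2,3,4,5}: W {1,3,4,5}->{1,3,4}; U {1,2,3,4,5}->{2,3,4,5}
So after constraint 1: D(W)={1,3,4}, size = 3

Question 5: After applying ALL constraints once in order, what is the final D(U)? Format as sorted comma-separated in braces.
Constraint 1 (W < U) on D(W)={1,3,4,5} D(U)={1,2,3,4,5}: W {1,3,4,5}->{1,3,4}; U {1,2,3,4,5}->{2,3,4,5}
Constraint 2 (U + X = W) on D(U)={2,3,4,5} D(X)={1,2,4,5} D(W)={1,3,4}: U {2,3,4,5}->{2,3}; X {1,2,4,5}->{1,2}; W {1,3,4}->{3,4}
Constraint 3 (X < U) on D(X)={1,2} D(U)={2,3}: no change
So after all 3 constraints: D(U) = {2,3}

Answer: {2,3}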